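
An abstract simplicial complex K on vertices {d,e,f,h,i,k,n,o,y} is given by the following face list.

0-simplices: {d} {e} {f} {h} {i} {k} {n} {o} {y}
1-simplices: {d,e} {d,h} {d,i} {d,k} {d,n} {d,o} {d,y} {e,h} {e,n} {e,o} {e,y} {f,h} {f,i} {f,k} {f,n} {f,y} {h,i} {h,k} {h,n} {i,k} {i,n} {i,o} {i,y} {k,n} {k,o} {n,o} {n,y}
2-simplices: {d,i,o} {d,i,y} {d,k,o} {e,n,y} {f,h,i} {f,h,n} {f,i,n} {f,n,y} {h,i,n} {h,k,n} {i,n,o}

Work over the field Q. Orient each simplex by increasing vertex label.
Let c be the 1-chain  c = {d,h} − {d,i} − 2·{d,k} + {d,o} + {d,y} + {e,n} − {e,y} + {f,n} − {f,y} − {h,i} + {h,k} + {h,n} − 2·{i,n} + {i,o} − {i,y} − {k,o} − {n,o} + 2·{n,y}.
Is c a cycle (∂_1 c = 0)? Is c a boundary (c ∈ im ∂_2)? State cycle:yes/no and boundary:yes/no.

cycle:yes boundary:no

n_0=9 n_1=27 n_2=11  [Q]
∂1: piv[de,dh,di,dk,dn,do,dy,fh] rk=8  ker:eh,en,eo,ey,fi,fk,fn,fy,hi,hk,hn,ik,in,io,iy,kn,ko,no,ny
∂2: piv[dio,diy,dko,eny,fhi,fhn,fin,fny,hkn,ino] rk=10  ker:hin
∂1c = 0
c vs im∂2: residual ≠ 0 ⇒ not boundary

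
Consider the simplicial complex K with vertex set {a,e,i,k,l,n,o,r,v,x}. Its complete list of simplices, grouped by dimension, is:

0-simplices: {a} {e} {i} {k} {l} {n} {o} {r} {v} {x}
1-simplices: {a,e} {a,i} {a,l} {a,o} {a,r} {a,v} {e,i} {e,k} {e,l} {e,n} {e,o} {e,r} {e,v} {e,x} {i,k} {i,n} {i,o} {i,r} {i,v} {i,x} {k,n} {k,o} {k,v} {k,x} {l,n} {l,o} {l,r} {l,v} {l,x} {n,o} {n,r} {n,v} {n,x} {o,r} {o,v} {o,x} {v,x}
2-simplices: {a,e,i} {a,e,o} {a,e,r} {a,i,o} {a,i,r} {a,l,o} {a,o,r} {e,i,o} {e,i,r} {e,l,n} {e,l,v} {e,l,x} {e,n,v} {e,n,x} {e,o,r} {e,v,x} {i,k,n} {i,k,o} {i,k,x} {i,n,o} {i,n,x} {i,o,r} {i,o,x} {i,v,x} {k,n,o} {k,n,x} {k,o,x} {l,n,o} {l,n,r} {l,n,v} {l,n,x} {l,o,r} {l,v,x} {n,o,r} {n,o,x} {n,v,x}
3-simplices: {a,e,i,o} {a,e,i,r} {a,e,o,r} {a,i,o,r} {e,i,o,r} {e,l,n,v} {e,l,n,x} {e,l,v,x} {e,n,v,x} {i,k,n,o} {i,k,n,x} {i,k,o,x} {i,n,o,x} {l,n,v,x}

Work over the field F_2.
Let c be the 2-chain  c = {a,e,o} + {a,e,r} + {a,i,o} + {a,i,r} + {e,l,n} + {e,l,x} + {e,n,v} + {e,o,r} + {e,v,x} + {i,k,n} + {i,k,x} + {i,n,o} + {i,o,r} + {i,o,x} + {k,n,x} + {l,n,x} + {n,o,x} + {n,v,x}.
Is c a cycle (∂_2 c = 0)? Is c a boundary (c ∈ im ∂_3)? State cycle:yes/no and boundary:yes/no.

n_0=10 n_1=37 n_2=36 n_3=14  [Z2]
∂1: piv[ae,ai,al,ao,ar,av,ek,en,ex] rk=9  ker:ei,el,eo,er,ev,ik,in,io,ir,iv,ix,kn,ko,kv,kx,ln,lo,lr,lv,lx,no,nr,nv,nx,or,ov,ox,vx
∂2: piv[aei,aeo,aer,aio,air,alo,aor,eln,elv,elx,env,enx,evx,ikn,iko,ikx,ino,inx,iox,ivx,lno,lnr,lor] rk=23  ker:eio,eir,eor,ior,kno,knx,kox,lnv,lnx,lvx,nor,nox,nvx
∂3: piv[aeio,aeir,aeor,aior,elnv,elnx,elvx,envx,ikno,iknx,ikox,inox] rk=12  ker:eior,lnvx
∂2c = 0
c vs im∂3: reduces to 0 ⇒ boundary

cycle:yes boundary:yes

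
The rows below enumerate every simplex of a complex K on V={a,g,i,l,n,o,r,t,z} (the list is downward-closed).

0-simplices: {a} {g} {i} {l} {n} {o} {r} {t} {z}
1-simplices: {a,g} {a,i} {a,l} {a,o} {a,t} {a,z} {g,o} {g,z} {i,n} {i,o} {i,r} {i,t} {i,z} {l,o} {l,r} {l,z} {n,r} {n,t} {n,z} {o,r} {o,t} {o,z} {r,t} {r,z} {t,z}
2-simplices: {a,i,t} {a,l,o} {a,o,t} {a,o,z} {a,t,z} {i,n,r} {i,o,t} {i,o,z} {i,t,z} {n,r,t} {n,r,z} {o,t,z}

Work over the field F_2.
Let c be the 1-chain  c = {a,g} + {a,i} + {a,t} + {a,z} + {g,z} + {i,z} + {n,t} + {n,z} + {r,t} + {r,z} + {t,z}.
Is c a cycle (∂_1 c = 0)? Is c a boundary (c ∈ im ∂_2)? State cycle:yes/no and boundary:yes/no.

n_0=9 n_1=25 n_2=12  [Z2]
∂1: piv[ag,ai,al,ao,at,az,in,ir] rk=8  ker:go,gz,io,it,iz,lo,lr,lz,nr,nt,nz,or,ot,oz,rt,rz,tz
∂2: piv[ait,alo,aot,aoz,atz,inr,iot,ioz,nrt,nrz] rk=10  ker:itz,otz
∂1c = 0
c vs im∂2: residual ≠ 0 ⇒ not boundary

cycle:yes boundary:no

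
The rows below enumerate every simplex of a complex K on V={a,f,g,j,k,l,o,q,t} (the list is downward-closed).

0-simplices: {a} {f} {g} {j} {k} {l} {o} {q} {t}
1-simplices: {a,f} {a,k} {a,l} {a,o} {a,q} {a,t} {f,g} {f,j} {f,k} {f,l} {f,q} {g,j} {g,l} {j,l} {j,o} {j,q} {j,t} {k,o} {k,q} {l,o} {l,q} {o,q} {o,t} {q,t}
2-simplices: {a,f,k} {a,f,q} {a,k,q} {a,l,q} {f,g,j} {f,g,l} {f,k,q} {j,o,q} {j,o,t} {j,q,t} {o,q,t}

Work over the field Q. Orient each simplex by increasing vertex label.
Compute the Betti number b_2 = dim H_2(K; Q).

n_0=9 n_1=24 n_2=11  [Q]
∂1: piv[af,ak,al,ao,aq,at,fg,fj] rk=8  ker:fk,fl,fq,gj,gl,jl,jo,jq,jt,ko,kq,lo,lq,oq,ot,qt
∂2: piv[afk,afq,akq,alq,fgj,fgl,joq,jot,jqt] rk=9  ker:fkq,oqt
b_2=(11−9)−0=2

b_2=2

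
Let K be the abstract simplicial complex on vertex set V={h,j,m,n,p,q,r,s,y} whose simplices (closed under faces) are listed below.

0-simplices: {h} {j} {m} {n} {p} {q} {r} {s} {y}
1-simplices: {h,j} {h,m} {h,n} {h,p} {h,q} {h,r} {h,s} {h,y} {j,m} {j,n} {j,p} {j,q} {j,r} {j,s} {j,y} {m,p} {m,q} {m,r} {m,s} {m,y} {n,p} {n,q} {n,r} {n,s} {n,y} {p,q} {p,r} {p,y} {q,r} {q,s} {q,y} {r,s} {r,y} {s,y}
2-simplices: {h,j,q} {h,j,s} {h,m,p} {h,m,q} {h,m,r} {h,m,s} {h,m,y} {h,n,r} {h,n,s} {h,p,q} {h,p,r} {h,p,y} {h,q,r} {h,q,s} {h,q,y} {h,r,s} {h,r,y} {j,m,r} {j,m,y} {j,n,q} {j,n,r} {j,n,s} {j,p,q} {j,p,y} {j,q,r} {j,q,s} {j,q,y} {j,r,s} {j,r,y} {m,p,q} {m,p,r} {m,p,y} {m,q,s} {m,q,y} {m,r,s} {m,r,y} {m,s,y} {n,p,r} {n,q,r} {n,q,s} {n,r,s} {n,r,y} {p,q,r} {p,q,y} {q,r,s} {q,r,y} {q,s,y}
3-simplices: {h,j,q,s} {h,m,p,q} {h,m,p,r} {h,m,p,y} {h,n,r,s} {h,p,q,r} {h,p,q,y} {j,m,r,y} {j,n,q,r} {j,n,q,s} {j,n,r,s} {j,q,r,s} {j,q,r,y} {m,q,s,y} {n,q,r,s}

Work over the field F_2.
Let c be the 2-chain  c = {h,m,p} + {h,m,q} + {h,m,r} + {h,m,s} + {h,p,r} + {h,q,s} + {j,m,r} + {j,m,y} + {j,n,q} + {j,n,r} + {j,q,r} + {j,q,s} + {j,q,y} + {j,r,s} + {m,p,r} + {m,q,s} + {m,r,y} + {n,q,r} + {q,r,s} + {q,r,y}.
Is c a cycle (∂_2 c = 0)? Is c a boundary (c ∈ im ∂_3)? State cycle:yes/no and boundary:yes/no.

cycle:yes boundary:no

n_0=9 n_1=34 n_2=47 n_3=15  [Z2]
∂1: piv[hj,hm,hn,hp,hq,hr,hs,hy] rk=8  ker:jm,jn,jp,jq,jr,js,jy,mp,mq,mr,ms,my,np,nq,nr,ns,ny,pq,pr,py,qr,qs,qy,rs,ry,sy
∂2: piv[hjq,hjs,hmp,hmq,hmr,hms,hmy,hnr,hns,hpq,hpr,hpy,hqr,hqs,hqy,hrs,hry,jmr,jmy,jnq,jnr,jns,jpq,msy,npr,nry] rk=26  ker:jpy,jqr,jqs,jqy,jrs,jry,mpq,mpr,mpy,mqs,mqy,mrs,mry,nqr,nqs,nrs,pqr,pqy,qrs,qry,qsy
∂3: piv[hjqs,hmpq,hmpr,hmpy,hnrs,hpqr,hpqy,jmry,jnqr,jnqs,jnrs,jqrs,jqry,mqsy] rk=14  ker:nqrs
∂2c = 0
c vs im∂3: residual ≠ 0 ⇒ not boundary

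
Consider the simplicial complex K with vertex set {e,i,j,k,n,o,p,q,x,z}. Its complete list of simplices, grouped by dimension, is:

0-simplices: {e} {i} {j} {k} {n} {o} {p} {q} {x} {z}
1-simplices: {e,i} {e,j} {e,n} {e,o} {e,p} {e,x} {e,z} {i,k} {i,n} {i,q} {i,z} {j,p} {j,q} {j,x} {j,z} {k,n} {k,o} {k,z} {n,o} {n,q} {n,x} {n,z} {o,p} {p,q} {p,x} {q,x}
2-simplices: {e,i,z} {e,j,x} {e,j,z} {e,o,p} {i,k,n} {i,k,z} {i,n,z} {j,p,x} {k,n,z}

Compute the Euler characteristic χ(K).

χ(K)=-7

n_0=10 n_1=26 n_2=9
χ=+10−26+9=-7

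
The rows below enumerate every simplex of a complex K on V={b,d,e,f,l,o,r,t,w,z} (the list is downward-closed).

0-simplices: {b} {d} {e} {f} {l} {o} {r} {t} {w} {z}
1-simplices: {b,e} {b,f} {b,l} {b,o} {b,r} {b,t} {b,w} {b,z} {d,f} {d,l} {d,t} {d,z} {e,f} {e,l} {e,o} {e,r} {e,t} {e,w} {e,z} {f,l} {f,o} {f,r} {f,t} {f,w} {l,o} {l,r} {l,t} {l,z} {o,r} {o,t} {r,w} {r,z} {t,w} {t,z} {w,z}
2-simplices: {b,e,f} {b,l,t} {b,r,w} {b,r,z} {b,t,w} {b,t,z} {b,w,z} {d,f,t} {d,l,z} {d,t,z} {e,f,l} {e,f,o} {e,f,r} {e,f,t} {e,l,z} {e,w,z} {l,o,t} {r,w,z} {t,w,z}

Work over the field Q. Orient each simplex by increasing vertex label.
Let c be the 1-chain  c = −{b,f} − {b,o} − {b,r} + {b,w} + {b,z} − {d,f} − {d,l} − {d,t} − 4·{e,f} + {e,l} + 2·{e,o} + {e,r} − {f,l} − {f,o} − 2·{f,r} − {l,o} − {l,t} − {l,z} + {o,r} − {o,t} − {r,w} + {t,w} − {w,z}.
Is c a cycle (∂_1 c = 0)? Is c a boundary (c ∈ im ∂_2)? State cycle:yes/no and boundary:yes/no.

n_0=10 n_1=35 n_2=19  [Q]
∂1: piv[be,bf,bl,bo,br,bt,bw,bz,df] rk=9  ker:dl,dt,dz,ef,el,eo,er,et,ew,ez,fl,fo,fr,ft,fw,lo,lr,lt,lz,or,ot,rw,rz,tw,tz,wz
∂2: piv[bef,blt,brw,brz,btw,btz,bwz,dft,dlz,dtz,efl,efo,efr,eft,elz,ewz,lot] rk=17  ker:rwz,twz
∂1c = {b} + 3·{d} − 2·{f} + 2·{l} − {o} − 4·{t} + 2·{w} − {z}

cycle:no boundary:no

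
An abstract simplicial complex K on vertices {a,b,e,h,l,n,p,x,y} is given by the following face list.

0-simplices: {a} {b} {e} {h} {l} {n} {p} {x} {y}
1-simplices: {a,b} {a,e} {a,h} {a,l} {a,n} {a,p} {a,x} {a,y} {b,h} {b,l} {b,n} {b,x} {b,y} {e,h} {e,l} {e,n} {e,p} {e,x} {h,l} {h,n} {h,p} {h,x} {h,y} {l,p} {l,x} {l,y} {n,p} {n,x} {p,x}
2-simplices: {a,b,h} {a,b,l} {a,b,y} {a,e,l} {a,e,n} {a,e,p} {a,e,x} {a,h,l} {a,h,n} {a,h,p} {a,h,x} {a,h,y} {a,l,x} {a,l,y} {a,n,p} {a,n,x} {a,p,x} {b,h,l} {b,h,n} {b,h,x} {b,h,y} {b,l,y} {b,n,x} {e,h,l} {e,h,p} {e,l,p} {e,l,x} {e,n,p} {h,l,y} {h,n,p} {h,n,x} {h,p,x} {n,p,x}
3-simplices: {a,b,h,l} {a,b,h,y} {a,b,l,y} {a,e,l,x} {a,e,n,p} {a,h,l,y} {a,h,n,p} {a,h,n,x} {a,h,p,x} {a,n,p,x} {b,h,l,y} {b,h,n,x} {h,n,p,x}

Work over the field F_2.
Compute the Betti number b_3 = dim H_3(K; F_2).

b_3=2

n_0=9 n_1=29 n_2=33 n_3=13  [Z2]
∂1: piv[ab,ae,ah,al,an,ap,ax,ay] rk=8  ker:bh,bl,bn,bx,by,eh,el,en,ep,ex,hl,hn,hp,hx,hy,lp,lx,ly,np,nx,px
∂2: piv[abh,abl,aby,ael,aen,aep,aex,ahl,ahn,ahp,ahx,ahy,alx,aly,anp,anx,apx,bhn,bhx,ehl,elp] rk=21  ker:bhl,bhy,bly,bnx,ehp,elx,enp,hly,hnp,hnx,hpx,npx
∂3: piv[abhl,abhy,ably,aelx,aenp,ahly,ahnp,ahnx,ahpx,anpx,bhnx] rk=11  ker:bhly,hnpx
b_3=(13−11)−0=2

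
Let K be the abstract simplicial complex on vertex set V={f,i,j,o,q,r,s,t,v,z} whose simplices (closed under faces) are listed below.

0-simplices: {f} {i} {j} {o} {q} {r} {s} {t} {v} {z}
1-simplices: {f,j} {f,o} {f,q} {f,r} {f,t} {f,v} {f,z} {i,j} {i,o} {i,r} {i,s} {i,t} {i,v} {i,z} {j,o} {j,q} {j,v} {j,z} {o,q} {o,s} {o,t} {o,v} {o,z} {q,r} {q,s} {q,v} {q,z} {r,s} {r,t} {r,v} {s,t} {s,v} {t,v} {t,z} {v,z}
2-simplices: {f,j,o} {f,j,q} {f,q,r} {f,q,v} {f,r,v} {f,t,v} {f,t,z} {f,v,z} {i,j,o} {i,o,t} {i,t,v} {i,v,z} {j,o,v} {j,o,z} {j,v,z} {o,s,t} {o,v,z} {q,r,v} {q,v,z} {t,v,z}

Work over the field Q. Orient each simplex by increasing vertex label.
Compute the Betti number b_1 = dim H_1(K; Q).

b_1=9

n_0=10 n_1=35 n_2=20  [Q]
∂1: piv[fj,fo,fq,fr,ft,fv,fz,ij,is] rk=9  ker:io,ir,it,iv,iz,jo,jq,jv,jz,oq,os,ot,ov,oz,qr,qs,qv,qz,rs,rt,rv,st,sv,tv,tz,vz
∂2: piv[fjo,fjq,fqr,fqv,frv,ftv,ftz,fvz,ijo,iot,itv,ivz,jov,joz,jvz,ost,qvz] rk=17  ker:ovz,qrv,tvz
b_1=(35−9)−17=9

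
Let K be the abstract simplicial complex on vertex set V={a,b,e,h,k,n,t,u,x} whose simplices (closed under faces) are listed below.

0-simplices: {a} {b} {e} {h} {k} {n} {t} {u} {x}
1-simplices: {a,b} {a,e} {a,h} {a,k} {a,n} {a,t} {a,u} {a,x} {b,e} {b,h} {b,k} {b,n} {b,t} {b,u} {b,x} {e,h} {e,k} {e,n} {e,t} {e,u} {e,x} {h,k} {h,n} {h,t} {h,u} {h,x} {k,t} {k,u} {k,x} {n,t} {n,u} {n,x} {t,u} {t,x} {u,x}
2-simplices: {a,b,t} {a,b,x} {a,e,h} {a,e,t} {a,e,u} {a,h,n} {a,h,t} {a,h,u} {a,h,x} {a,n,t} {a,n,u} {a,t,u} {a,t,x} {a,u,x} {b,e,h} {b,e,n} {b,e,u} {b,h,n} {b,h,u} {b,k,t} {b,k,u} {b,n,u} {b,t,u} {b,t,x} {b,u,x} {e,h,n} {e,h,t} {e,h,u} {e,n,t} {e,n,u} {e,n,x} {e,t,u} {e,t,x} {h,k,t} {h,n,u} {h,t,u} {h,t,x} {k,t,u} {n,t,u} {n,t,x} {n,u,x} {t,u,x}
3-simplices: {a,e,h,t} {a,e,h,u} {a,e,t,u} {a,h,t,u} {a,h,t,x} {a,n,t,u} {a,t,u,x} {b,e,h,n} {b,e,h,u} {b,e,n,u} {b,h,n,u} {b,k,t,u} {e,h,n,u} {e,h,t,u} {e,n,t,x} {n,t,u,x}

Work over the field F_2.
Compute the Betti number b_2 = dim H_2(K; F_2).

b_2=4

n_0=9 n_1=35 n_2=42 n_3=16  [Z2]
∂1: piv[ab,ae,ah,ak,an,at,au,ax] rk=8  ker:be,bh,bk,bn,bt,bu,bx,eh,ek,en,et,eu,ex,hk,hn,ht,hu,hx,kt,ku,kx,nt,nu,nx,tu,tx,ux
∂2: piv[abt,abx,aeh,aet,aeu,ahn,aht,ahu,ahx,ant,anu,atu,atx,aux,beh,ben,beu,bhn,bkt,bku,btu,enx,etx,hkt] rk=24  ker:bhu,bnu,btx,bux,ehn,eht,ehu,ent,enu,etu,hnu,htu,htx,ktu,ntu,ntx,nux,tux
∂3: piv[aeht,aehu,aetu,ahtu,ahtx,antu,atux,behn,behu,benu,bhnu,bktu,entx,ntux] rk=14  ker:ehnu,ehtu
b_2=(42−24)−14=4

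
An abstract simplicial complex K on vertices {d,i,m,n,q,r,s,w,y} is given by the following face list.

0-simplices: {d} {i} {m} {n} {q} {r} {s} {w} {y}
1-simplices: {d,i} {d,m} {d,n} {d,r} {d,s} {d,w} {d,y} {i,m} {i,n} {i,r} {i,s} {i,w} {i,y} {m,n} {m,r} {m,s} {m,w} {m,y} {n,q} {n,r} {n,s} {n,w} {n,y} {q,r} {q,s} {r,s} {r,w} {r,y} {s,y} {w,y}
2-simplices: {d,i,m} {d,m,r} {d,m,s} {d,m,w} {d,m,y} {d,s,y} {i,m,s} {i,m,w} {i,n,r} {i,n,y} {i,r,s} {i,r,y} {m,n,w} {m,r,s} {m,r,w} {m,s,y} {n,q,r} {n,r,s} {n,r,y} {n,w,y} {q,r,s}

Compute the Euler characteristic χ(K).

n_0=9 n_1=30 n_2=21
χ=+9−30+21=0

χ(K)=0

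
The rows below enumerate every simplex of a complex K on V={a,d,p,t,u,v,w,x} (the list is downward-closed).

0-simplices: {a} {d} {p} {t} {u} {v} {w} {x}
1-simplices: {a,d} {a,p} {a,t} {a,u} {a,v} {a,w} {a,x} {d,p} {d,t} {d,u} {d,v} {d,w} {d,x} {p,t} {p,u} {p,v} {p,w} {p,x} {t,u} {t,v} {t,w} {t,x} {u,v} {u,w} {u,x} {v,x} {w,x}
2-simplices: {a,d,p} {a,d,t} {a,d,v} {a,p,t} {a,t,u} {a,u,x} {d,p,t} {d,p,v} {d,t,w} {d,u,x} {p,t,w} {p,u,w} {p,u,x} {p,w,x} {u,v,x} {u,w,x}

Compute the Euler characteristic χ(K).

χ(K)=-3

n_0=8 n_1=27 n_2=16
χ=+8−27+16=-3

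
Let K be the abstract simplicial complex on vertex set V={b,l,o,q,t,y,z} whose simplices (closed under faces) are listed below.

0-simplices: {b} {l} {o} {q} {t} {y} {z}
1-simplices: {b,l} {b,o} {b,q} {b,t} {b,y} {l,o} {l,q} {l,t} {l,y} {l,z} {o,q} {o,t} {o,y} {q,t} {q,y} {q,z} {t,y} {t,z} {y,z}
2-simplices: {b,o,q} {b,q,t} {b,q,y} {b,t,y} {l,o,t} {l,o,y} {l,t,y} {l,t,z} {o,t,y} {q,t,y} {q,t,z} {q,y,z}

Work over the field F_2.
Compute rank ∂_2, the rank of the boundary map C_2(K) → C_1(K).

n_0=7 n_1=19 n_2=12  [Z2]
∂1: piv[bl,bo,bq,bt,by,lz] rk=6  ker:lo,lq,lt,ly,oq,ot,oy,qt,qy,qz,ty,tz,yz
∂2: piv[boq,bqt,bqy,bty,lot,loy,lty,ltz,qtz,qyz] rk=10  ker:oty,qty
rk∂_2=10

rank∂_2=10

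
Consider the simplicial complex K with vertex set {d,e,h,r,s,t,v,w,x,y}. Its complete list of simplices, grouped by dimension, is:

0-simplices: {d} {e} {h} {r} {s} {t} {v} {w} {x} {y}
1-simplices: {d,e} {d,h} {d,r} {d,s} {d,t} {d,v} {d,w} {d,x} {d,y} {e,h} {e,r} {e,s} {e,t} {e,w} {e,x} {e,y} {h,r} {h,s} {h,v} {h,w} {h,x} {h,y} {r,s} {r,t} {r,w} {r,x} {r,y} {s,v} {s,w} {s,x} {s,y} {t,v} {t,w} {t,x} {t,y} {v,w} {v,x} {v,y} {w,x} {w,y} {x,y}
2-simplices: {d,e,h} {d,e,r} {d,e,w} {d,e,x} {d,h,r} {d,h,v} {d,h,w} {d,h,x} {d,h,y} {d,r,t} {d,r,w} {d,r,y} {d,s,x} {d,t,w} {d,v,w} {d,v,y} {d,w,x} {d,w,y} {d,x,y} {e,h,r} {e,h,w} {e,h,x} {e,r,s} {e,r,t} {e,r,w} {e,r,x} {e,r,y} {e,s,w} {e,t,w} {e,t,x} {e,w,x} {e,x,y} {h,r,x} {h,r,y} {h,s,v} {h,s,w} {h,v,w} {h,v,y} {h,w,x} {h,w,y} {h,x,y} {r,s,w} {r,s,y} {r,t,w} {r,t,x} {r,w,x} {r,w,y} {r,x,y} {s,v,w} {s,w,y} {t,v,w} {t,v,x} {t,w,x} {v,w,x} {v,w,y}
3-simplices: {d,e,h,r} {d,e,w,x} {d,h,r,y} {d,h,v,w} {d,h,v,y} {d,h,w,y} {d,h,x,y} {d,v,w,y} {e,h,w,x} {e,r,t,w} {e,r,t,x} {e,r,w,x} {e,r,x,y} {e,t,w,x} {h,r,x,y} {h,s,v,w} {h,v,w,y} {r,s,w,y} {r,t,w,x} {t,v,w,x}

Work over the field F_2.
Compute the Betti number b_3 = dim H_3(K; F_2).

b_3=2

n_0=10 n_1=41 n_2=55 n_3=20  [Z2]
∂1: piv[de,dh,dr,ds,dt,dv,dw,dx,dy] rk=9  ker:eh,er,es,et,ew,ex,ey,hr,hs,hv,hw,hx,hy,rs,rt,rw,rx,ry,sv,sw,sx,sy,tv,tw,tx,ty,vw,vx,vy,wx,wy,xy
∂2: piv[deh,der,dew,dex,dhr,dhv,dhw,dhx,dhy,drt,drw,dry,dsx,dtw,dvw,dvy,dwx,dwy,dxy,ers,ert,erx,ery,esw,etx,hsv,hsw,rsy,tvw,tvx] rk=30  ker:ehr,ehw,ehx,erw,etw,ewx,exy,hrx,hry,hvw,hvy,hwx,hwy,hxy,rsw,rtw,rtx,rwx,rwy,rxy,svw,swy,twx,vwx,vwy
∂3: piv[dehr,dewx,dhry,dhvw,dhvy,dhwy,dhxy,dvwy,ehwx,ertw,ertx,erwx,erxy,etwx,hrxy,hsvw,rswy,tvwx] rk=18  ker:hvwy,rtwx
b_3=(20−18)−0=2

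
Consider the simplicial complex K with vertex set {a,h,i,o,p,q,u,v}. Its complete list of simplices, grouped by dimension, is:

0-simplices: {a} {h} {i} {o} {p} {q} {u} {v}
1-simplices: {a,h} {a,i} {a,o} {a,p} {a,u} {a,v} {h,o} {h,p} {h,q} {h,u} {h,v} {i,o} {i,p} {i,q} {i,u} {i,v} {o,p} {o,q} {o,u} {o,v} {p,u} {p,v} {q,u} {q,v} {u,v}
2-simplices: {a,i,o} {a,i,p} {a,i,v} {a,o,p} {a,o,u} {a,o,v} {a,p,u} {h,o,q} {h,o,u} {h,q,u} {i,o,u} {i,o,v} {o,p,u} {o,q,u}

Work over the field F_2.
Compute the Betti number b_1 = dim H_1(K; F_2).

n_0=8 n_1=25 n_2=14  [Z2]
∂1: piv[ah,ai,ao,ap,au,av,hq] rk=7  ker:ho,hp,hu,hv,io,ip,iq,iu,iv,op,oq,ou,ov,pu,pv,qu,qv,uv
∂2: piv[aio,aip,aiv,aop,aou,aov,apu,hoq,hou,hqu,iou] rk=11  ker:iov,opu,oqu
b_1=(25−7)−11=7

b_1=7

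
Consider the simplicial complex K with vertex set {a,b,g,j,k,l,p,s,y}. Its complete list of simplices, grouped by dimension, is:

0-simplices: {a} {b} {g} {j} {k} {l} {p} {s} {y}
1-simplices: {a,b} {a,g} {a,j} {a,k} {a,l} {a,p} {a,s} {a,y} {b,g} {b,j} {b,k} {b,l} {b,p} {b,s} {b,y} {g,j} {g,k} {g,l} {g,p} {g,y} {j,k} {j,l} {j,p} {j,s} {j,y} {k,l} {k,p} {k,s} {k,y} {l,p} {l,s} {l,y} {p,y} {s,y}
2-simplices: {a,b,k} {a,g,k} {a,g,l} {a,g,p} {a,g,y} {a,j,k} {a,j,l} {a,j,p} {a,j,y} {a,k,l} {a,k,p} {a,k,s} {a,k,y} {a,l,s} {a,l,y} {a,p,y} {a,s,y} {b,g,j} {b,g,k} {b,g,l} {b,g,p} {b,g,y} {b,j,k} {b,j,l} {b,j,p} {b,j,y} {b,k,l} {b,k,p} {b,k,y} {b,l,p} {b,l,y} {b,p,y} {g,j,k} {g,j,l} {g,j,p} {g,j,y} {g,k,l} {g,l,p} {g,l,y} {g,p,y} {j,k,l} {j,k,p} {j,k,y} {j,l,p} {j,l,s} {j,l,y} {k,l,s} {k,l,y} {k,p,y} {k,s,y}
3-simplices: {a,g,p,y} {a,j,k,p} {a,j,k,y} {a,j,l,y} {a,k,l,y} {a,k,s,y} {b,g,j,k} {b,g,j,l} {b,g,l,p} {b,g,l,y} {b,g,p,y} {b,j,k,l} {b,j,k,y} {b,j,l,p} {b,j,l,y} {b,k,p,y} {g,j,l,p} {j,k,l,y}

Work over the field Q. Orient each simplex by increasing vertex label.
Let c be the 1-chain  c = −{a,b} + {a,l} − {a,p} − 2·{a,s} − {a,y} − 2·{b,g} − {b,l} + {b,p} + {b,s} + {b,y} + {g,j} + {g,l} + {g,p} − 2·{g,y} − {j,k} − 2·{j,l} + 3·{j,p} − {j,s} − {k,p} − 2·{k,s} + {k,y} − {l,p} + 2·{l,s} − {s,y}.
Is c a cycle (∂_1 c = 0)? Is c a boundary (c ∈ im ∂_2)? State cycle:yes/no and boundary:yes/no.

cycle:no boundary:no

n_0=9 n_1=34 n_2=50 n_3=18  [Q]
∂1: piv[ab,ag,aj,ak,al,ap,as,ay] rk=8  ker:bg,bj,bk,bl,bp,bs,by,gj,gk,gl,gp,gy,jk,jl,jp,js,jy,kl,kp,ks,ky,lp,ls,ly,py,sy
∂2: piv[abk,agk,agl,agp,agy,ajk,ajl,ajp,ajy,akl,akp,aks,aky,als,aly,apy,asy,bgj,bgk,bgl,bgp,bgy,bjk,blp,jls] rk=25  ker:bjl,bjp,bjy,bkl,bkp,bky,bly,bpy,gjk,gjl,gjp,gjy,gkl,glp,gly,gpy,jkl,jkp,jky,jlp,jly,kls,kly,kpy,ksy
∂3: piv[agpy,ajkp,ajky,ajly,akly,aksy,bgjk,bgjl,bglp,bgly,bgpy,bjkl,bjky,bjlp,bjly,bkpy,gjlp,jkly] rk=18
∂1c = 4·{a} − {b} − 3·{g} + 2·{j} + {k} − 2·{l} + 2·{p} − {s} − 2·{y}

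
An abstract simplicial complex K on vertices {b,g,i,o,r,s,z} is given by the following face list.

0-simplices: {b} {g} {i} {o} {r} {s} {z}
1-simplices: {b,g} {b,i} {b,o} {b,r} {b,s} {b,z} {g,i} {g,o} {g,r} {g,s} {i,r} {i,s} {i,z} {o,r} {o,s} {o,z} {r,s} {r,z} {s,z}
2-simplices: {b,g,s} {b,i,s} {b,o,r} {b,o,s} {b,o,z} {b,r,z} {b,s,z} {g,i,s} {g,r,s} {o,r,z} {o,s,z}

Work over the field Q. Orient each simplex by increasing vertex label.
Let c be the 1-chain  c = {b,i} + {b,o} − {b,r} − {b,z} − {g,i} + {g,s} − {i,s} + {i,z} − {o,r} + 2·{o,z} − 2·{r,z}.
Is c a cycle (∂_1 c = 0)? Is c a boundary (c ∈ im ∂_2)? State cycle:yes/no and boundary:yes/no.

n_0=7 n_1=19 n_2=11  [Q]
∂1: piv[bg,bi,bo,br,bs,bz] rk=6  ker:gi,go,gr,gs,ir,is,iz,or,os,oz,rs,rz,sz
∂2: piv[bgs,bis,bor,bos,boz,brz,bsz,gis,grs] rk=9  ker:orz,osz
∂1c = 0
c vs im∂2: residual ≠ 0 ⇒ not boundary

cycle:yes boundary:no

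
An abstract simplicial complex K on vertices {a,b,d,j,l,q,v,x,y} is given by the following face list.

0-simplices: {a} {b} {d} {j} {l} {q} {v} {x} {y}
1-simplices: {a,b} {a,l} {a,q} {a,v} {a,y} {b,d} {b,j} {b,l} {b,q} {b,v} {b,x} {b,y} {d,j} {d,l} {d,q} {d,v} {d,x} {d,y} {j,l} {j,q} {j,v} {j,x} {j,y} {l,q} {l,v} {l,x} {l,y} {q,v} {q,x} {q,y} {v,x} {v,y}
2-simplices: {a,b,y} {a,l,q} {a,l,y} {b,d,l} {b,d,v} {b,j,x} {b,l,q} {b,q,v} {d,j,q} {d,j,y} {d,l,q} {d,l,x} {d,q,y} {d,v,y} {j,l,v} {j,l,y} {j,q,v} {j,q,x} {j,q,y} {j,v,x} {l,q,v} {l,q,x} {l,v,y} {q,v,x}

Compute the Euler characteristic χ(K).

n_0=9 n_1=32 n_2=24
χ=+9−32+24=1

χ(K)=1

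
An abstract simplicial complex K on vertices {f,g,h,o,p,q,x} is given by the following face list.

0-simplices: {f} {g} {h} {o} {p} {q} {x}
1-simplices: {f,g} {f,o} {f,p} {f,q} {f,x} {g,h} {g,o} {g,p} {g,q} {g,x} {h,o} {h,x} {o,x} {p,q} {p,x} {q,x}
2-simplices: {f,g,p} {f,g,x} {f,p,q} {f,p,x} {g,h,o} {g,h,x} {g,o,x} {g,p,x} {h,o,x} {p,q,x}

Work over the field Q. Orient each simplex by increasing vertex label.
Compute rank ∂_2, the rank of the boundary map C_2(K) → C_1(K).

n_0=7 n_1=16 n_2=10  [Q]
∂1: piv[fg,fo,fp,fq,fx,gh] rk=6  ker:go,gp,gq,gx,ho,hx,ox,pq,px,qx
∂2: piv[fgp,fgx,fpq,fpx,gho,ghx,gox,pqx] rk=8  ker:gpx,hox
rk∂_2=8

rank∂_2=8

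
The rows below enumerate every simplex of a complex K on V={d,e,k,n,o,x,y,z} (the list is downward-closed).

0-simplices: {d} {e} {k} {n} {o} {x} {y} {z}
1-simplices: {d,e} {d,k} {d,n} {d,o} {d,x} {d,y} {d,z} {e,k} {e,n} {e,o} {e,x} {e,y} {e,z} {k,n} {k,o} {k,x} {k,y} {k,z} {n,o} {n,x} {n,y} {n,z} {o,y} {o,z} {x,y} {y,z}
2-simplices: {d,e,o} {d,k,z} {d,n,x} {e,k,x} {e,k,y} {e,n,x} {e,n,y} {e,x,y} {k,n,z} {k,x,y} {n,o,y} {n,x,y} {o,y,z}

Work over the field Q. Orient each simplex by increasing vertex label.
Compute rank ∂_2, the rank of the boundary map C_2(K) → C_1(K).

n_0=8 n_1=26 n_2=13  [Q]
∂1: piv[de,dk,dn,do,dx,dy,dz] rk=7  ker:ek,en,eo,ex,ey,ez,kn,ko,kx,ky,kz,no,nx,ny,nz,oy,oz,xy,yz
∂2: piv[deo,dkz,dnx,ekx,eky,enx,eny,exy,knz,noy,oyz] rk=11  ker:kxy,nxy
rk∂_2=11

rank∂_2=11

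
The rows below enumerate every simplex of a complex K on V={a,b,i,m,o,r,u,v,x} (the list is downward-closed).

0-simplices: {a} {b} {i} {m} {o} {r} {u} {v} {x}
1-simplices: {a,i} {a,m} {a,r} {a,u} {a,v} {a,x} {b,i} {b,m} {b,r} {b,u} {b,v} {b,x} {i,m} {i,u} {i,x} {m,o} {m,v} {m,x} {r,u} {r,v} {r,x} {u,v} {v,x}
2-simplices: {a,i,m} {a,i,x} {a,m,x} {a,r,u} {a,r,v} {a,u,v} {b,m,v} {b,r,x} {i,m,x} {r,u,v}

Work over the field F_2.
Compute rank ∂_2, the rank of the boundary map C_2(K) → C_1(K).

n_0=9 n_1=23 n_2=10  [Z2]
∂1: piv[ai,am,ar,au,av,ax,bi,mo] rk=8  ker:bm,br,bu,bv,bx,im,iu,ix,mv,mx,ru,rv,rx,uv,vx
∂2: piv[aim,aix,amx,aru,arv,auv,bmv,brx] rk=8  ker:imx,ruv
rk∂_2=8

rank∂_2=8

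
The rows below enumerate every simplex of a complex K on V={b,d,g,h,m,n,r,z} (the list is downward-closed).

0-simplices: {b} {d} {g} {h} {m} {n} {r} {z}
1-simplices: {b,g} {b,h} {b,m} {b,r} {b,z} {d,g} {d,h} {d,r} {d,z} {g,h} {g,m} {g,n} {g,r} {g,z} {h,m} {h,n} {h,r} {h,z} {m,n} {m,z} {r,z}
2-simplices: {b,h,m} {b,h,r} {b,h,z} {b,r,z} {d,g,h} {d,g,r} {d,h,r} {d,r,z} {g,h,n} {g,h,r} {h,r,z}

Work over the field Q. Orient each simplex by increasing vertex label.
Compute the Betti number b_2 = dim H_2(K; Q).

n_0=8 n_1=21 n_2=11  [Q]
∂1: piv[bg,bh,bm,br,bz,dg,gn] rk=7  ker:dh,dr,dz,gh,gm,gr,gz,hm,hn,hr,hz,mn,mz,rz
∂2: piv[bhm,bhr,bhz,brz,dgh,dgr,dhr,drz,ghn] rk=9  ker:ghr,hrz
b_2=(11−9)−0=2

b_2=2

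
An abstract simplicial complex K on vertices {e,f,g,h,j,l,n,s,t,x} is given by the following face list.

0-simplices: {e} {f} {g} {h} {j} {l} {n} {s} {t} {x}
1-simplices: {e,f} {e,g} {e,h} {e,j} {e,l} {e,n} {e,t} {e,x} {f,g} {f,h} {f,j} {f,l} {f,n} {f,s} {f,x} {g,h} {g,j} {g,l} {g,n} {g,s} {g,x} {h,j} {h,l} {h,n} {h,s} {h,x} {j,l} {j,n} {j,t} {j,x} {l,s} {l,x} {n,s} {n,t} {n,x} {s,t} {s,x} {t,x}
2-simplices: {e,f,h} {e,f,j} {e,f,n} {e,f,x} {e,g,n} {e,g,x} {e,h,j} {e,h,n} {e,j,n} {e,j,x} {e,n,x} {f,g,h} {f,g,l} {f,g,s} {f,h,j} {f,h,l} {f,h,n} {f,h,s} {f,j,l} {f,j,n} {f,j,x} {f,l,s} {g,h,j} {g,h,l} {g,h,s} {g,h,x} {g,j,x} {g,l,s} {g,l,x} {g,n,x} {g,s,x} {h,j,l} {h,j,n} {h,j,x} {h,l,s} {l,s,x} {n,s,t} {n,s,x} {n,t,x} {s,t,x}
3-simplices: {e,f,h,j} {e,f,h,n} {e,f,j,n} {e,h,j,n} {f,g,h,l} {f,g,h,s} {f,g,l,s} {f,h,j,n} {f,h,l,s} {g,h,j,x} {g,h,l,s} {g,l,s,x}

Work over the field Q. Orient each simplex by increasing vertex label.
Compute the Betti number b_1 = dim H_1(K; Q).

n_0=10 n_1=38 n_2=40 n_3=12  [Q]
∂1: piv[ef,eg,eh,ej,el,en,et,ex,fs] rk=9  ker:fg,fh,fj,fl,fn,fx,gh,gj,gl,gn,gs,gx,hj,hl,hn,hs,hx,jl,jn,jt,jx,ls,lx,ns,nt,nx,st,sx,tx
∂2: piv[efh,efj,efn,efx,egn,egx,ehj,ehn,ejn,ejx,enx,fgh,fgl,fgs,fhl,fhs,fjl,fls,ghj,ghx,gjx,glx,gsx,nst,nsx,ntx] rk=26  ker:fhj,fhn,fjn,fjx,ghl,ghs,gls,gnx,hjl,hjn,hjx,hls,lsx,stx
∂3: piv[efhj,efhn,efjn,ehjn,fghl,fghs,fgls,fhls,ghjx,glsx] rk=10  ker:fhjn,ghls
b_1=(38−9)−26=3

b_1=3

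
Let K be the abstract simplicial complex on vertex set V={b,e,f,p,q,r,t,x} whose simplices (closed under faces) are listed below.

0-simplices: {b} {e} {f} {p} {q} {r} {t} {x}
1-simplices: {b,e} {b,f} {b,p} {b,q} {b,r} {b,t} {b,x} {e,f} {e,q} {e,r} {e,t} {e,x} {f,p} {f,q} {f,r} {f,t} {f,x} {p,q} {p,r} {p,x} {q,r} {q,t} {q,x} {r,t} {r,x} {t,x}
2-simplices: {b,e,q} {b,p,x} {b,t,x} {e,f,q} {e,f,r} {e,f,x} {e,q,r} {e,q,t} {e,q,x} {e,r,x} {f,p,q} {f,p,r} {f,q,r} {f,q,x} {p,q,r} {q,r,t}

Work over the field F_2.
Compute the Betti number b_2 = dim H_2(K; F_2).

b_2=3

n_0=8 n_1=26 n_2=16  [Z2]
∂1: piv[be,bf,bp,bq,br,bt,bx] rk=7  ker:ef,eq,er,et,ex,fp,fq,fr,ft,fx,pq,pr,px,qr,qt,qx,rt,rx,tx
∂2: piv[beq,bpx,btx,efq,efr,efx,eqr,eqt,eqx,erx,fpq,fpr,qrt] rk=13  ker:fqr,fqx,pqr
b_2=(16−13)−0=3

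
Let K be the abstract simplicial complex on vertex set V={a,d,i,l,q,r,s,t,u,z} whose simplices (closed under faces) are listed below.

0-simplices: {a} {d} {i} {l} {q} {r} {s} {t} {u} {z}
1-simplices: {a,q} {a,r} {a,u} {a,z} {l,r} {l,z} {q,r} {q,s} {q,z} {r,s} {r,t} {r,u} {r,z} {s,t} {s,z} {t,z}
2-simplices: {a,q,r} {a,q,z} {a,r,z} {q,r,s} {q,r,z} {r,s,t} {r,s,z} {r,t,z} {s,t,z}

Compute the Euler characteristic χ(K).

n_0=10 n_1=16 n_2=9
χ=+10−16+9=3

χ(K)=3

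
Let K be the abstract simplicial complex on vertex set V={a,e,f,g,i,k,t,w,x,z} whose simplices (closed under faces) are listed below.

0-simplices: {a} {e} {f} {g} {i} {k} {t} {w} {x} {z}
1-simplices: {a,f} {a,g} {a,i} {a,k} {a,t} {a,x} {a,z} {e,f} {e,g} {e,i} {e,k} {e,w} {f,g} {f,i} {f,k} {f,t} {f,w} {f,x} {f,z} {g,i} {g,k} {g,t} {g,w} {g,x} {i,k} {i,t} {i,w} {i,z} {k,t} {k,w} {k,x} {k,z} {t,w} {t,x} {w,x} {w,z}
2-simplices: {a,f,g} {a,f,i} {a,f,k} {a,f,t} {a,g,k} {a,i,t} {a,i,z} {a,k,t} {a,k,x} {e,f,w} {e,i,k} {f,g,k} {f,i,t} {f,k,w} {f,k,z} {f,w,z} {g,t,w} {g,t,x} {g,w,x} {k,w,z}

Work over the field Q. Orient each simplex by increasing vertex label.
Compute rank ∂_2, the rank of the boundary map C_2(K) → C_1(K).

rank∂_2=17

n_0=10 n_1=36 n_2=20  [Q]
∂1: piv[af,ag,ai,ak,at,ax,az,ef,ew] rk=9  ker:eg,ei,ek,fg,fi,fk,ft,fw,fx,fz,gi,gk,gt,gw,gx,ik,it,iw,iz,kt,kw,kx,kz,tw,tx,wx,wz
∂2: piv[afg,afi,afk,aft,agk,ait,aiz,akt,akx,efw,eik,fkw,fkz,fwz,gtw,gtx,gwx] rk=17  ker:fgk,fit,kwz
rk∂_2=17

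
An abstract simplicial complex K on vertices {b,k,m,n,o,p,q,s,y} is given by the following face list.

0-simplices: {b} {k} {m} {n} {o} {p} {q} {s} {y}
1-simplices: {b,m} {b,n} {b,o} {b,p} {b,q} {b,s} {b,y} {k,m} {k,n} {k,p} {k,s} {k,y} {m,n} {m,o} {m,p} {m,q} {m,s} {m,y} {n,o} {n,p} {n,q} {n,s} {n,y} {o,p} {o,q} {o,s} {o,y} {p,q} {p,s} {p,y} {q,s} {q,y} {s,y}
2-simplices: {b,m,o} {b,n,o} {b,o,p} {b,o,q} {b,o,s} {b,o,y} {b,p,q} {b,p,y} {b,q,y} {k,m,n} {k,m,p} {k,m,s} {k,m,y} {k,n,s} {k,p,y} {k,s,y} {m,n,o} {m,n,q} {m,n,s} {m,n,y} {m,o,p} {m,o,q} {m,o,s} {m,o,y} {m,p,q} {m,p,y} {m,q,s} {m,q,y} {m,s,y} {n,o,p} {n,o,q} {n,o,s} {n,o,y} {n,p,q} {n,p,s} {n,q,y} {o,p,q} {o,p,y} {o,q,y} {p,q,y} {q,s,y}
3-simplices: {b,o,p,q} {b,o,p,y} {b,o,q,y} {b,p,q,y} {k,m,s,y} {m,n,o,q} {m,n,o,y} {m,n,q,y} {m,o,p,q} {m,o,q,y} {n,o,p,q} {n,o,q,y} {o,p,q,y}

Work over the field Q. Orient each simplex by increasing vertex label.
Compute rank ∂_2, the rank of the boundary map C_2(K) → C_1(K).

rank∂_2=25

n_0=9 n_1=33 n_2=41 n_3=13  [Q]
∂1: piv[bm,bn,bo,bp,bq,bs,by,km] rk=8  ker:kn,kp,ks,ky,mn,mo,mp,mq,ms,my,no,np,nq,ns,ny,op,oq,os,oy,pq,ps,py,qs,qy,sy
∂2: piv[bmo,bno,bop,boq,bos,boy,bpq,bpy,bqy,kmn,kmp,kms,kmy,kns,kpy,ksy,mno,mnq,mny,mop,moq,mos,mqs,nop,nps] rk=25  ker:mns,moy,mpq,mpy,mqy,msy,noq,nos,noy,npq,nqy,opq,opy,oqy,pqy,qsy
∂3: piv[bopq,bopy,boqy,bpqy,kmsy,mnoq,mnoy,mnqy,mopq,moqy,nopq] rk=11  ker:noqy,opqy
rk∂_2=25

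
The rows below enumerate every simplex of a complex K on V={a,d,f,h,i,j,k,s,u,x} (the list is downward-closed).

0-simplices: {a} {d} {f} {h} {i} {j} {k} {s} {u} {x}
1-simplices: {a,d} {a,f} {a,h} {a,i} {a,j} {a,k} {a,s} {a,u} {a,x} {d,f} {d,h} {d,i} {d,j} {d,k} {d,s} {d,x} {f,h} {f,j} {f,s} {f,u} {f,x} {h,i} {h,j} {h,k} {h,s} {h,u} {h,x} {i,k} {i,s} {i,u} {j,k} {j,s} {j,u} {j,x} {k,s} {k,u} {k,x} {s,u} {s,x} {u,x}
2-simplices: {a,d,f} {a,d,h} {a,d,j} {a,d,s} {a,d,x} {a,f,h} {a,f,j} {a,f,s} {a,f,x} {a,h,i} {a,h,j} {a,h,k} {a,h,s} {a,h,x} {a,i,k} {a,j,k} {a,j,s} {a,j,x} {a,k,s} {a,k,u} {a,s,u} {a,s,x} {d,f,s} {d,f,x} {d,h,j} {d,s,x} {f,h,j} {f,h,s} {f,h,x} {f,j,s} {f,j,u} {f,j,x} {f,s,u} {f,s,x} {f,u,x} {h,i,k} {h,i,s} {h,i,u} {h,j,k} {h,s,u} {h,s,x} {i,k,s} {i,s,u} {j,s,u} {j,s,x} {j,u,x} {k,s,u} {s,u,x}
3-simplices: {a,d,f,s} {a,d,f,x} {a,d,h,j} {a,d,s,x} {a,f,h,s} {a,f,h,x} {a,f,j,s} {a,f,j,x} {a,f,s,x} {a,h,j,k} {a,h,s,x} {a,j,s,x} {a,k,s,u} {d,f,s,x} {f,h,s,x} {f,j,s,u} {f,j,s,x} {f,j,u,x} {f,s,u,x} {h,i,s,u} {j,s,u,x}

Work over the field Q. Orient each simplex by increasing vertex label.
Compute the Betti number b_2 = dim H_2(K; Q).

n_0=10 n_1=40 n_2=48 n_3=21  [Q]
∂1: piv[ad,af,ah,ai,aj,ak,as,au,ax] rk=9  ker:df,dh,di,dj,dk,ds,dx,fh,fj,fs,fu,fx,hi,hj,hk,hs,hu,hx,ik,is,iu,jk,js,ju,jx,ks,ku,kx,su,sx,ux
∂2: piv[adf,adh,adj,ads,adx,afh,afj,afs,afx,ahi,ahj,ahk,ahs,ahx,aik,ajk,ajs,ajx,aks,aku,asu,asx,fju,fsu,fux,his,hiu,hsu] rk=28  ker:dfs,dfx,dhj,dsx,fhj,fhs,fhx,fjs,fjx,fsx,hik,hjk,hsx,iks,isu,jsu,jsx,jux,ksu,sux
∂3: piv[adfs,adfx,adhj,adsx,afhs,afhx,afjs,afjx,afsx,ahjk,ahsx,ajsx,aksu,fjsu,fjux,fsux,hisu] rk=17  ker:dfsx,fhsx,fjsx,jsux
b_2=(48−28)−17=3

b_2=3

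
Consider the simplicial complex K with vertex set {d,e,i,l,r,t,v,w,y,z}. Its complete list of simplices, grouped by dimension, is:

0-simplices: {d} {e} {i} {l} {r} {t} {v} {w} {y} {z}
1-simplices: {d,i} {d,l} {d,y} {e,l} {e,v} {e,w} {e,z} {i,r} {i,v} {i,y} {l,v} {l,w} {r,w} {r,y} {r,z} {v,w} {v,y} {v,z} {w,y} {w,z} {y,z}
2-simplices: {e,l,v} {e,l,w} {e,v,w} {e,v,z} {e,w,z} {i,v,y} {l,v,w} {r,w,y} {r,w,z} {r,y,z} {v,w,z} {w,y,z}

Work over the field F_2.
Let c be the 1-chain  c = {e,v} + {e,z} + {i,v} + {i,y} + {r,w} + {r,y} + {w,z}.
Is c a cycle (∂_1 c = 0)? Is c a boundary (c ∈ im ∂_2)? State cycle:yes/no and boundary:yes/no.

cycle:yes boundary:no

n_0=10 n_1=21 n_2=12  [Z2]
∂1: piv[di,dl,dy,el,ev,ew,ez,ir] rk=8  ker:iv,iy,lv,lw,rw,ry,rz,vw,vy,vz,wy,wz,yz
∂2: piv[elv,elw,evw,evz,ewz,ivy,rwy,rwz,ryz] rk=9  ker:lvw,vwz,wyz
∂1c = 0
c vs im∂2: residual ≠ 0 ⇒ not boundary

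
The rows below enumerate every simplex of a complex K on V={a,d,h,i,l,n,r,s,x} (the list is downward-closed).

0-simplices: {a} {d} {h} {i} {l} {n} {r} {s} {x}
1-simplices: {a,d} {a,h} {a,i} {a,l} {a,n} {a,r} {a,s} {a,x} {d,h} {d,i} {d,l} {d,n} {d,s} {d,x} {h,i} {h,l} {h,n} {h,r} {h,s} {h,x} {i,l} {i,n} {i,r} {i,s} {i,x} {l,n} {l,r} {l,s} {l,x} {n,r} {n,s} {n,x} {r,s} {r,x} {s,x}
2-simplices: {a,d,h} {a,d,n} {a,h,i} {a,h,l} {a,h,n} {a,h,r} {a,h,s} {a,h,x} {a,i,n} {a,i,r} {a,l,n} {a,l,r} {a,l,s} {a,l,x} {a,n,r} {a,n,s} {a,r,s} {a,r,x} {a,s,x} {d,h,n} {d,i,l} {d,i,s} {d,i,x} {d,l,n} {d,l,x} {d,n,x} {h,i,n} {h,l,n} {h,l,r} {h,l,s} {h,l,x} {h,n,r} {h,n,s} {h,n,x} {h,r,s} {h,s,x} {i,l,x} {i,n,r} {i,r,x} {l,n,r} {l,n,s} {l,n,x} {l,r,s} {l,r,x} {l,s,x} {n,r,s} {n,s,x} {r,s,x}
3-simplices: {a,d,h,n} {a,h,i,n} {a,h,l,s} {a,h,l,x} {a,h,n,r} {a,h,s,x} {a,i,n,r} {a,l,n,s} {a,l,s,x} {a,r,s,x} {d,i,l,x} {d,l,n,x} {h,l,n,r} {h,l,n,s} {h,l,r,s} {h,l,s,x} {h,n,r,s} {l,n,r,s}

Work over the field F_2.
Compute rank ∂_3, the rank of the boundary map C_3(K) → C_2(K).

n_0=9 n_1=35 n_2=48 n_3=18  [Z2]
∂1: piv[ad,ah,ai,al,an,ar,as,ax] rk=8  ker:dh,di,dl,dn,ds,dx,hi,hl,hn,hr,hs,hx,il,in,ir,is,ix,ln,lr,ls,lx,nr,ns,nx,rs,rx,sx
∂2: piv[adh,adn,ahi,ahl,ahn,ahr,ahs,ahx,ain,air,aln,alr,als,alx,anr,ans,ars,arx,asx,dil,dis,dix,dln,dlx,dnx,irx] rk=26  ker:dhn,hin,hln,hlr,hls,hlx,hnr,hns,hnx,hrs,hsx,ilx,inr,lnr,lns,lnx,lrs,lrx,lsx,nrs,nsx,rsx
∂3: piv[adhn,ahin,ahls,ahlx,ahnr,ahsx,ainr,alns,alsx,arsx,dilx,dlnx,hlnr,hlns,hlrs,hnrs] rk=16  ker:hlsx,lnrs
rk∂_3=16

rank∂_3=16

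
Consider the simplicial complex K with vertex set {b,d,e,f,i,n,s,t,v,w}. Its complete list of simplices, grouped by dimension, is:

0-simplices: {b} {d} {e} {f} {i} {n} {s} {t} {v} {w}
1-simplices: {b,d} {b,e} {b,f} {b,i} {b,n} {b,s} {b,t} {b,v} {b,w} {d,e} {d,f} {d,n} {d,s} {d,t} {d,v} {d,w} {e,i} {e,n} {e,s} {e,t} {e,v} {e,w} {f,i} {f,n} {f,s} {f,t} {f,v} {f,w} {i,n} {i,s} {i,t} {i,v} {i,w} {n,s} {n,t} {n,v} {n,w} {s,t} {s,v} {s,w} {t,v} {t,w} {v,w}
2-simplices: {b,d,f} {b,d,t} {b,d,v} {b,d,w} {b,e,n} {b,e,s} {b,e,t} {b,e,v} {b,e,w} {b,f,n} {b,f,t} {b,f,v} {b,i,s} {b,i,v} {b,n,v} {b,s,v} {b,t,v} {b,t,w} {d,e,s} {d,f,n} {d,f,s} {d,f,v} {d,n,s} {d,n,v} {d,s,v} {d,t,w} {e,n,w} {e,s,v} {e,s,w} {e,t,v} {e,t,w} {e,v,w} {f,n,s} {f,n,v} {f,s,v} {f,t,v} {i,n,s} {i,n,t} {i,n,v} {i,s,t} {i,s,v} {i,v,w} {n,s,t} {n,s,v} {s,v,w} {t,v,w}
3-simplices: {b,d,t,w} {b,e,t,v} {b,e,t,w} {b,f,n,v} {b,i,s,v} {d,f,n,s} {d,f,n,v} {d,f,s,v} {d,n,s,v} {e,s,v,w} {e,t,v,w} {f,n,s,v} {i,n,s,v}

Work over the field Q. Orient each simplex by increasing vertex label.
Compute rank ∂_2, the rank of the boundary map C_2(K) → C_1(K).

n_0=10 n_1=43 n_2=46 n_3=13  [Q]
∂1: piv[bd,be,bf,bi,bn,bs,bt,bv,bw] rk=9  ker:de,df,dn,ds,dt,dv,dw,ei,en,es,et,ev,ew,fi,fn,fs,ft,fv,fw,in,is,it,iv,iw,ns,nt,nv,nw,st,sv,sw,tv,tw,vw
∂2: piv[bdf,bdt,bdv,bdw,ben,bes,bet,bev,bew,bfn,bft,bfv,bis,biv,bnv,bsv,btv,btw,des,dfn,dfs,dns,dsv,enw,esw,evw,ins,int,ist,ivw] rk=30  ker:dfv,dnv,dtw,esv,etv,etw,fns,fnv,fsv,ftv,inv,isv,nst,nsv,svw,tvw
∂3: piv[bdtw,betv,betw,bfnv,bisv,dfns,dfnv,dfsv,dnsv,esvw,etvw,insv] rk=12  ker:fnsv
rk∂_2=30

rank∂_2=30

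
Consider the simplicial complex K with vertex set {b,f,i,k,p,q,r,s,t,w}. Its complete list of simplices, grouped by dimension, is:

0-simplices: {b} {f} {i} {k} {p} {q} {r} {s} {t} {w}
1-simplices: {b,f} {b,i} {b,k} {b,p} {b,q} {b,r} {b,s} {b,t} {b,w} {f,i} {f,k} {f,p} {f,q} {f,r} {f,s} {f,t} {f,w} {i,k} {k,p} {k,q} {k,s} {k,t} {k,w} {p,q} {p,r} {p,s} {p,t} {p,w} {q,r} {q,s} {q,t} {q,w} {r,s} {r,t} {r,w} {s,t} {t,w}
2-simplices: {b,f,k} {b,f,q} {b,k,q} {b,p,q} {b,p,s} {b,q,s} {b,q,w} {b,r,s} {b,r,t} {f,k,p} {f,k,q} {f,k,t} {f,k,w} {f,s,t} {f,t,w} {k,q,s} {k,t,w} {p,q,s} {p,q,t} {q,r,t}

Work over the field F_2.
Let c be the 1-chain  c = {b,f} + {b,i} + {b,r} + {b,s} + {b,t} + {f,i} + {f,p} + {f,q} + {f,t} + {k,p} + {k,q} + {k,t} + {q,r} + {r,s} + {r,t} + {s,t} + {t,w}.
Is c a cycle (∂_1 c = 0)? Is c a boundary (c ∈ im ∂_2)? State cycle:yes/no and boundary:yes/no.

n_0=10 n_1=37 n_2=20  [Z2]
∂1: piv[bf,bi,bk,bp,bq,br,bs,bt,bw] rk=9  ker:fi,fk,fp,fq,fr,fs,ft,fw,ik,kp,kq,ks,kt,kw,pq,pr,ps,pt,pw,qr,qs,qt,qw,rs,rt,rw,st,tw
∂2: piv[bfk,bfq,bkq,bpq,bps,bqs,bqw,brs,brt,fkp,fkt,fkw,fst,ftw,kqs,pqt,qrt] rk=17  ker:fkq,ktw,pqs
∂1c = {b} + {f} + {k} + {q} + {s} + {w}

cycle:no boundary:no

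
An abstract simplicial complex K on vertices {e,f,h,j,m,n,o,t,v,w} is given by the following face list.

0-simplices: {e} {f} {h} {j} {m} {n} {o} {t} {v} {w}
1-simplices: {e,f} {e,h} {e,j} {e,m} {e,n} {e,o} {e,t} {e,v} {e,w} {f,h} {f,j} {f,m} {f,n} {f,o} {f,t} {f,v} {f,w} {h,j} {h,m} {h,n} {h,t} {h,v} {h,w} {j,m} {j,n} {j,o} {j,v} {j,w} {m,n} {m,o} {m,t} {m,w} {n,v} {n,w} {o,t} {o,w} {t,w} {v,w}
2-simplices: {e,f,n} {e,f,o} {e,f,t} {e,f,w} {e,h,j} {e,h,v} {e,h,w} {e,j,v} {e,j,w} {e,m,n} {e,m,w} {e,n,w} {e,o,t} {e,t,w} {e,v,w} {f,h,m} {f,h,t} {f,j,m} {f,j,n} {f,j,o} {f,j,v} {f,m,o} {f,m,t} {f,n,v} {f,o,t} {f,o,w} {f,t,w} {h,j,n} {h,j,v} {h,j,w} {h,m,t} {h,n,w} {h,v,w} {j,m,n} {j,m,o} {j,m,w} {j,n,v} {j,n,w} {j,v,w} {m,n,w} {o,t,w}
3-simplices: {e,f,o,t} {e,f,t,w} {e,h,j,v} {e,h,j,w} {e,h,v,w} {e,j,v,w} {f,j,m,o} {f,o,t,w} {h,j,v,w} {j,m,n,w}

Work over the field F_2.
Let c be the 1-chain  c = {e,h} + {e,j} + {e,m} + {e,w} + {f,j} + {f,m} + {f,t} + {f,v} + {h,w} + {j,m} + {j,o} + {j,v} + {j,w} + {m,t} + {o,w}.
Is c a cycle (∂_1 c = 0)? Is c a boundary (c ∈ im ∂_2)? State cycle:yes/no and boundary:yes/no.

n_0=10 n_1=38 n_2=41 n_3=10  [Z2]
∂1: piv[ef,eh,ej,em,en,eo,et,ev,ew] rk=9  ker:fh,fj,fm,fn,fo,ft,fv,fw,hj,hm,hn,ht,hv,hw,jm,jn,jo,jv,jw,mn,mo,mt,mw,nv,nw,ot,ow,tw,vw
∂2: piv[efn,efo,eft,efw,ehj,ehv,ehw,ejv,ejw,emn,emw,enw,eot,etw,evw,fhm,fht,fjm,fjn,fjo,fjv,fmo,fmt,fnv,fow,hjn,hnw,jmn] rk=28  ker:fot,ftw,hjv,hjw,hmt,hvw,jmo,jmw,jnv,jnw,jvw,mnw,otw
∂3: piv[efot,eftw,ehjv,ehjw,ehvw,ejvw,fjmo,fotw,jmnw] rk=9  ker:hjvw
∂1c = 0
c vs im∂2: reduces to 0 ⇒ boundary

cycle:yes boundary:yes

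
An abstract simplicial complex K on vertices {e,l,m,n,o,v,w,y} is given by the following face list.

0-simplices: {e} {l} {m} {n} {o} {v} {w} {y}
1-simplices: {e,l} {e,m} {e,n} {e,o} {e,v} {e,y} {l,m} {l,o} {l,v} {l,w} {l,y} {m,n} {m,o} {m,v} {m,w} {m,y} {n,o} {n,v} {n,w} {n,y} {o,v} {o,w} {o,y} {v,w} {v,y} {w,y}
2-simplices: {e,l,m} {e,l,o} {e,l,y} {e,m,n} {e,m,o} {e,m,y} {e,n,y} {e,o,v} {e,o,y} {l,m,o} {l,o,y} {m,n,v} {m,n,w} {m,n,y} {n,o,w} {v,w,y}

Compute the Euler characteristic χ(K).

χ(K)=-2

n_0=8 n_1=26 n_2=16
χ=+8−26+16=-2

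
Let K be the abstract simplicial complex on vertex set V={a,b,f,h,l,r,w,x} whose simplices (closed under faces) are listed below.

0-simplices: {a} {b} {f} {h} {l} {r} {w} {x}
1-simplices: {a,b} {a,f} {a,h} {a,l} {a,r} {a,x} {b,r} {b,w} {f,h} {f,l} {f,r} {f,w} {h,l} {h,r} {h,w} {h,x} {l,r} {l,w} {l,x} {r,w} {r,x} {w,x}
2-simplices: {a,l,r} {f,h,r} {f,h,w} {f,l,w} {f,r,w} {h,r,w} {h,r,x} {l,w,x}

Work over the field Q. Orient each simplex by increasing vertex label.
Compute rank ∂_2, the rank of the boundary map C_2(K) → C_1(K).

rank∂_2=7

n_0=8 n_1=22 n_2=8  [Q]
∂1: piv[ab,af,ah,al,ar,ax,bw] rk=7  ker:br,fh,fl,fr,fw,hl,hr,hw,hx,lr,lw,lx,rw,rx,wx
∂2: piv[alr,fhr,fhw,flw,frw,hrx,lwx] rk=7  ker:hrw
rk∂_2=7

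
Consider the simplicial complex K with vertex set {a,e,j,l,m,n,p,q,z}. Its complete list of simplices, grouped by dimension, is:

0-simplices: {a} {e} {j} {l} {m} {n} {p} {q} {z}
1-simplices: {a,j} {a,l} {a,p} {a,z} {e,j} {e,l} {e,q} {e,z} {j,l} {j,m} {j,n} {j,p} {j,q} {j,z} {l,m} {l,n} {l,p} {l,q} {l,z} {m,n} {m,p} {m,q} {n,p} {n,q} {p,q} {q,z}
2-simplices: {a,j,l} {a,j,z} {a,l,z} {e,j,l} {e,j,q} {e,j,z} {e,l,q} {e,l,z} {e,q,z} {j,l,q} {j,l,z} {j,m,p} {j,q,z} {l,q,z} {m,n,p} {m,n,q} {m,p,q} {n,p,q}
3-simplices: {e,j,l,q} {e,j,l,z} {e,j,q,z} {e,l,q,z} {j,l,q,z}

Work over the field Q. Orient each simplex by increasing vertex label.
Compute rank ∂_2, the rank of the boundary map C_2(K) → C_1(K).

rank∂_2=12

n_0=9 n_1=26 n_2=18 n_3=5  [Q]
∂1: piv[aj,al,ap,az,ej,eq,jm,jn] rk=8  ker:el,ez,jl,jp,jq,jz,lm,ln,lp,lq,lz,mn,mp,mq,np,nq,pq,qz
∂2: piv[ajl,ajz,alz,ejl,ejq,ejz,elq,eqz,jmp,mnp,mnq,mpq] rk=12  ker:elz,jlq,jlz,jqz,lqz,npq
∂3: piv[ejlq,ejlz,ejqz,elqz] rk=4  ker:jlqz
rk∂_2=12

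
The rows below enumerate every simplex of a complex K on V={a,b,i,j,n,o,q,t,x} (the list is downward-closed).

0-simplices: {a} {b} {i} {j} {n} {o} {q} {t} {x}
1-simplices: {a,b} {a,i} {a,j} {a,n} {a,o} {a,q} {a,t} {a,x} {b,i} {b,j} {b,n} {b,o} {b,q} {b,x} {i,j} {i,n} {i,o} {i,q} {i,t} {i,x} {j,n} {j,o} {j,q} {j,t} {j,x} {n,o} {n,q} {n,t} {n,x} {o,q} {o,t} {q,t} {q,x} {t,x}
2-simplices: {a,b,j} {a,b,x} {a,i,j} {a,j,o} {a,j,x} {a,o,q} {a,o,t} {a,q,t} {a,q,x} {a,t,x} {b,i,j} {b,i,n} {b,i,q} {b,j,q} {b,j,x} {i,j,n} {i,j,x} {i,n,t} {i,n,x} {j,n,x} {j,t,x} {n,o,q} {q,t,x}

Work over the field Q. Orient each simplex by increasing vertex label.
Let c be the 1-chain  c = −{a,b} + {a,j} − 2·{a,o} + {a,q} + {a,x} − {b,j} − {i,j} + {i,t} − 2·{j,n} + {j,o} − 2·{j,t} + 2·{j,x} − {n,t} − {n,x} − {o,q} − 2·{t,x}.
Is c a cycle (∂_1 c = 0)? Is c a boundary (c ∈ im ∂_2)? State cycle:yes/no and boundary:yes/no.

cycle:yes boundary:yes

n_0=9 n_1=34 n_2=23  [Q]
∂1: piv[ab,ai,aj,an,ao,aq,at,ax] rk=8  ker:bi,bj,bn,bo,bq,bx,ij,in,io,iq,it,ix,jn,jo,jq,jt,jx,no,nq,nt,nx,oq,ot,qt,qx,tx
∂2: piv[abj,abx,aij,ajo,ajx,aoq,aot,aqt,aqx,atx,bij,bin,biq,bjq,ijn,ijx,int,inx,jtx,noq] rk=20  ker:bjx,jnx,qtx
∂1c = 0
c vs im∂2: reduces to 0 ⇒ boundary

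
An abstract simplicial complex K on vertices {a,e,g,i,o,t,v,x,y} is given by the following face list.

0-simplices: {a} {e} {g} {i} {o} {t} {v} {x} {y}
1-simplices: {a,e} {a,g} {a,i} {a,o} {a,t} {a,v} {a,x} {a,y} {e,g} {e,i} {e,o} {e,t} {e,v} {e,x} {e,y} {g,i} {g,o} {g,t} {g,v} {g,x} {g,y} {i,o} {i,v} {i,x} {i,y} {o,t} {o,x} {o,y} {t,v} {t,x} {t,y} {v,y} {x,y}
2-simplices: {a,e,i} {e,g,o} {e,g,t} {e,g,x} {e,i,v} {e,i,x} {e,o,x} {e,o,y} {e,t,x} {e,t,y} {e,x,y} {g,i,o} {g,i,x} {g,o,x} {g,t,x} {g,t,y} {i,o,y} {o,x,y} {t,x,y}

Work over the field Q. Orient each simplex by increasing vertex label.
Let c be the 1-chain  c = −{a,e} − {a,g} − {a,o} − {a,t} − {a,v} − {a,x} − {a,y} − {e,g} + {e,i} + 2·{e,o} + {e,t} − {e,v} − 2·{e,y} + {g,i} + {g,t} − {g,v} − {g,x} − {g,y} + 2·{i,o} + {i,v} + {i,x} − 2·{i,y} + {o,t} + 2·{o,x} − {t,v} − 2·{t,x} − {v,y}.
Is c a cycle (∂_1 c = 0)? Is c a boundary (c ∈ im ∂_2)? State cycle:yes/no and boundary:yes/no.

cycle:no boundary:no

n_0=9 n_1=33 n_2=19  [Q]
∂1: piv[ae,ag,ai,ao,at,av,ax,ay] rk=8  ker:eg,ei,eo,et,ev,ex,ey,gi,go,gt,gv,gx,gy,io,iv,ix,iy,ot,ox,oy,tv,tx,ty,vy,xy
∂2: piv[aei,ego,egt,egx,eiv,eix,eox,eoy,etx,ety,exy,gio,gix,gty,ioy] rk=15  ker:gox,gtx,oxy,txy
∂1c = 7·{a} − {e} − {g} + 5·{t} − 2·{v} − {x} − 7·{y}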